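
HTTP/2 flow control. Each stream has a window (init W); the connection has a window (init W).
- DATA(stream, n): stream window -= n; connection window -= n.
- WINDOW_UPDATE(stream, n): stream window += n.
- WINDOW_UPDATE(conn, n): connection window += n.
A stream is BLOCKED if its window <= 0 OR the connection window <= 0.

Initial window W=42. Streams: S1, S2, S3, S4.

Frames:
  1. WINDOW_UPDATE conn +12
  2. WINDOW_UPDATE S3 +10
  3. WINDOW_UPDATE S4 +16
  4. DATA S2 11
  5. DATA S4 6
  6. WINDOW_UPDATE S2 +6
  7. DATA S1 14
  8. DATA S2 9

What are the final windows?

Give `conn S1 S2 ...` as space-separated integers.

Op 1: conn=54 S1=42 S2=42 S3=42 S4=42 blocked=[]
Op 2: conn=54 S1=42 S2=42 S3=52 S4=42 blocked=[]
Op 3: conn=54 S1=42 S2=42 S3=52 S4=58 blocked=[]
Op 4: conn=43 S1=42 S2=31 S3=52 S4=58 blocked=[]
Op 5: conn=37 S1=42 S2=31 S3=52 S4=52 blocked=[]
Op 6: conn=37 S1=42 S2=37 S3=52 S4=52 blocked=[]
Op 7: conn=23 S1=28 S2=37 S3=52 S4=52 blocked=[]
Op 8: conn=14 S1=28 S2=28 S3=52 S4=52 blocked=[]

Answer: 14 28 28 52 52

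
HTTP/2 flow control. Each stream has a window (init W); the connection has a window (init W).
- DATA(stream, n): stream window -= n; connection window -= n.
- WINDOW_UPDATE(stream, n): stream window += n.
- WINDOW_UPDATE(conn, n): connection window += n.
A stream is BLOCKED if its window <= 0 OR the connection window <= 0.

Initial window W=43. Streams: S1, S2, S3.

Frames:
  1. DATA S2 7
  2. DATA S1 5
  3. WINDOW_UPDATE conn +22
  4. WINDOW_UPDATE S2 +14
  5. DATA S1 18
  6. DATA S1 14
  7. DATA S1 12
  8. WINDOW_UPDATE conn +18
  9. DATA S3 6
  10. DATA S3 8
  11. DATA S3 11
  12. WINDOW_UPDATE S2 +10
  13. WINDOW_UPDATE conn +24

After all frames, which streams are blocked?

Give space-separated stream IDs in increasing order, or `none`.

Op 1: conn=36 S1=43 S2=36 S3=43 blocked=[]
Op 2: conn=31 S1=38 S2=36 S3=43 blocked=[]
Op 3: conn=53 S1=38 S2=36 S3=43 blocked=[]
Op 4: conn=53 S1=38 S2=50 S3=43 blocked=[]
Op 5: conn=35 S1=20 S2=50 S3=43 blocked=[]
Op 6: conn=21 S1=6 S2=50 S3=43 blocked=[]
Op 7: conn=9 S1=-6 S2=50 S3=43 blocked=[1]
Op 8: conn=27 S1=-6 S2=50 S3=43 blocked=[1]
Op 9: conn=21 S1=-6 S2=50 S3=37 blocked=[1]
Op 10: conn=13 S1=-6 S2=50 S3=29 blocked=[1]
Op 11: conn=2 S1=-6 S2=50 S3=18 blocked=[1]
Op 12: conn=2 S1=-6 S2=60 S3=18 blocked=[1]
Op 13: conn=26 S1=-6 S2=60 S3=18 blocked=[1]

Answer: S1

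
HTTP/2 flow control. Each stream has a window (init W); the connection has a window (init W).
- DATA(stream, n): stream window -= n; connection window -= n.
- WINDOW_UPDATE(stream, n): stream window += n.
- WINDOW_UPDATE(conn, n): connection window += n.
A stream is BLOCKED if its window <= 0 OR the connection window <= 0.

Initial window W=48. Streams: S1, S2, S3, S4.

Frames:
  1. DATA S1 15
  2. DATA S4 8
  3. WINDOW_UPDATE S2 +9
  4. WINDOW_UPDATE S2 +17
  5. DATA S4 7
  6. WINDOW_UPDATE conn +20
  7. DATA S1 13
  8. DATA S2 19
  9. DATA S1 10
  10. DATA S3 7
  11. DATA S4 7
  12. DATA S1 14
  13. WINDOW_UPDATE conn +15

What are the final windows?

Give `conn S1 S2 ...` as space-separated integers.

Op 1: conn=33 S1=33 S2=48 S3=48 S4=48 blocked=[]
Op 2: conn=25 S1=33 S2=48 S3=48 S4=40 blocked=[]
Op 3: conn=25 S1=33 S2=57 S3=48 S4=40 blocked=[]
Op 4: conn=25 S1=33 S2=74 S3=48 S4=40 blocked=[]
Op 5: conn=18 S1=33 S2=74 S3=48 S4=33 blocked=[]
Op 6: conn=38 S1=33 S2=74 S3=48 S4=33 blocked=[]
Op 7: conn=25 S1=20 S2=74 S3=48 S4=33 blocked=[]
Op 8: conn=6 S1=20 S2=55 S3=48 S4=33 blocked=[]
Op 9: conn=-4 S1=10 S2=55 S3=48 S4=33 blocked=[1, 2, 3, 4]
Op 10: conn=-11 S1=10 S2=55 S3=41 S4=33 blocked=[1, 2, 3, 4]
Op 11: conn=-18 S1=10 S2=55 S3=41 S4=26 blocked=[1, 2, 3, 4]
Op 12: conn=-32 S1=-4 S2=55 S3=41 S4=26 blocked=[1, 2, 3, 4]
Op 13: conn=-17 S1=-4 S2=55 S3=41 S4=26 blocked=[1, 2, 3, 4]

Answer: -17 -4 55 41 26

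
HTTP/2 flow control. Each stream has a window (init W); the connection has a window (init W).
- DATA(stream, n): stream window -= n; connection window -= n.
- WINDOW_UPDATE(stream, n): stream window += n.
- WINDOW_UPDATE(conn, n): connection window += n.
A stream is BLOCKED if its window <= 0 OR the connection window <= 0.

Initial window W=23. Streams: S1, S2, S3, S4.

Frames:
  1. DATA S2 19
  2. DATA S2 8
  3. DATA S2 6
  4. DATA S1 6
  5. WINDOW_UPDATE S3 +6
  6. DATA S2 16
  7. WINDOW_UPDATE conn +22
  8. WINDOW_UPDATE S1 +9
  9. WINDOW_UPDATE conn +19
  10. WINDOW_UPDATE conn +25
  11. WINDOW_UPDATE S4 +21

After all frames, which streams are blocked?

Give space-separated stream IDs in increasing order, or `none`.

Answer: S2

Derivation:
Op 1: conn=4 S1=23 S2=4 S3=23 S4=23 blocked=[]
Op 2: conn=-4 S1=23 S2=-4 S3=23 S4=23 blocked=[1, 2, 3, 4]
Op 3: conn=-10 S1=23 S2=-10 S3=23 S4=23 blocked=[1, 2, 3, 4]
Op 4: conn=-16 S1=17 S2=-10 S3=23 S4=23 blocked=[1, 2, 3, 4]
Op 5: conn=-16 S1=17 S2=-10 S3=29 S4=23 blocked=[1, 2, 3, 4]
Op 6: conn=-32 S1=17 S2=-26 S3=29 S4=23 blocked=[1, 2, 3, 4]
Op 7: conn=-10 S1=17 S2=-26 S3=29 S4=23 blocked=[1, 2, 3, 4]
Op 8: conn=-10 S1=26 S2=-26 S3=29 S4=23 blocked=[1, 2, 3, 4]
Op 9: conn=9 S1=26 S2=-26 S3=29 S4=23 blocked=[2]
Op 10: conn=34 S1=26 S2=-26 S3=29 S4=23 blocked=[2]
Op 11: conn=34 S1=26 S2=-26 S3=29 S4=44 blocked=[2]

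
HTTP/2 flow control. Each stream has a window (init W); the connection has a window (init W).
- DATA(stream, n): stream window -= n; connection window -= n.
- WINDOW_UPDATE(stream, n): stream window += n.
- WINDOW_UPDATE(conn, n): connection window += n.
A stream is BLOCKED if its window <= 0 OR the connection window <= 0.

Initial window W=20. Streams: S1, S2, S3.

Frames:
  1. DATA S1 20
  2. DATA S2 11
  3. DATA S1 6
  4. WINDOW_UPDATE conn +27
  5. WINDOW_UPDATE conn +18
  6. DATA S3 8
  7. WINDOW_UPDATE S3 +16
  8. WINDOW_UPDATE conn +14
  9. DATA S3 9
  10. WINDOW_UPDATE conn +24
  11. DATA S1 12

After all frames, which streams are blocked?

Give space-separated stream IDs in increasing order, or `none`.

Op 1: conn=0 S1=0 S2=20 S3=20 blocked=[1, 2, 3]
Op 2: conn=-11 S1=0 S2=9 S3=20 blocked=[1, 2, 3]
Op 3: conn=-17 S1=-6 S2=9 S3=20 blocked=[1, 2, 3]
Op 4: conn=10 S1=-6 S2=9 S3=20 blocked=[1]
Op 5: conn=28 S1=-6 S2=9 S3=20 blocked=[1]
Op 6: conn=20 S1=-6 S2=9 S3=12 blocked=[1]
Op 7: conn=20 S1=-6 S2=9 S3=28 blocked=[1]
Op 8: conn=34 S1=-6 S2=9 S3=28 blocked=[1]
Op 9: conn=25 S1=-6 S2=9 S3=19 blocked=[1]
Op 10: conn=49 S1=-6 S2=9 S3=19 blocked=[1]
Op 11: conn=37 S1=-18 S2=9 S3=19 blocked=[1]

Answer: S1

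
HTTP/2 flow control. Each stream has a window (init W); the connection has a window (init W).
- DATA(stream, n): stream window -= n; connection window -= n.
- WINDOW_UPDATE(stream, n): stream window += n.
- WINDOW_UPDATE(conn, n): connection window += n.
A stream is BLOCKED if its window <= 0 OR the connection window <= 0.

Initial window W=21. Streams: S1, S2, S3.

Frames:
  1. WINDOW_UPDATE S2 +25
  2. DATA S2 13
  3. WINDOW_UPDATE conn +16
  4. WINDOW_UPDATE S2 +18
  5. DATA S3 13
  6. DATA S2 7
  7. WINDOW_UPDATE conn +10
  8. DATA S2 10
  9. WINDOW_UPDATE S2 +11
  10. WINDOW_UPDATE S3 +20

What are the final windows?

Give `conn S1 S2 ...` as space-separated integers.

Answer: 4 21 45 28

Derivation:
Op 1: conn=21 S1=21 S2=46 S3=21 blocked=[]
Op 2: conn=8 S1=21 S2=33 S3=21 blocked=[]
Op 3: conn=24 S1=21 S2=33 S3=21 blocked=[]
Op 4: conn=24 S1=21 S2=51 S3=21 blocked=[]
Op 5: conn=11 S1=21 S2=51 S3=8 blocked=[]
Op 6: conn=4 S1=21 S2=44 S3=8 blocked=[]
Op 7: conn=14 S1=21 S2=44 S3=8 blocked=[]
Op 8: conn=4 S1=21 S2=34 S3=8 blocked=[]
Op 9: conn=4 S1=21 S2=45 S3=8 blocked=[]
Op 10: conn=4 S1=21 S2=45 S3=28 blocked=[]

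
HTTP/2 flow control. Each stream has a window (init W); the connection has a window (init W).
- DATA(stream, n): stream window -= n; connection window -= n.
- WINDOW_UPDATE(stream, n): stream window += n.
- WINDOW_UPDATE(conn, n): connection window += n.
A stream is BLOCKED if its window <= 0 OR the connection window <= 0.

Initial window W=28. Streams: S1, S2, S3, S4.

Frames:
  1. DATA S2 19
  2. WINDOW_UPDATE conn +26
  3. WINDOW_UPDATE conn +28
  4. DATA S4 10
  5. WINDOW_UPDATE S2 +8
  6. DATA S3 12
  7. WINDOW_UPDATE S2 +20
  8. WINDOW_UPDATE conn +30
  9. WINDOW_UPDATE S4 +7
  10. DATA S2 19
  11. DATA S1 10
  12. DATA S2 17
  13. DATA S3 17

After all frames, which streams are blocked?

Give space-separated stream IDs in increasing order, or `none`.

Op 1: conn=9 S1=28 S2=9 S3=28 S4=28 blocked=[]
Op 2: conn=35 S1=28 S2=9 S3=28 S4=28 blocked=[]
Op 3: conn=63 S1=28 S2=9 S3=28 S4=28 blocked=[]
Op 4: conn=53 S1=28 S2=9 S3=28 S4=18 blocked=[]
Op 5: conn=53 S1=28 S2=17 S3=28 S4=18 blocked=[]
Op 6: conn=41 S1=28 S2=17 S3=16 S4=18 blocked=[]
Op 7: conn=41 S1=28 S2=37 S3=16 S4=18 blocked=[]
Op 8: conn=71 S1=28 S2=37 S3=16 S4=18 blocked=[]
Op 9: conn=71 S1=28 S2=37 S3=16 S4=25 blocked=[]
Op 10: conn=52 S1=28 S2=18 S3=16 S4=25 blocked=[]
Op 11: conn=42 S1=18 S2=18 S3=16 S4=25 blocked=[]
Op 12: conn=25 S1=18 S2=1 S3=16 S4=25 blocked=[]
Op 13: conn=8 S1=18 S2=1 S3=-1 S4=25 blocked=[3]

Answer: S3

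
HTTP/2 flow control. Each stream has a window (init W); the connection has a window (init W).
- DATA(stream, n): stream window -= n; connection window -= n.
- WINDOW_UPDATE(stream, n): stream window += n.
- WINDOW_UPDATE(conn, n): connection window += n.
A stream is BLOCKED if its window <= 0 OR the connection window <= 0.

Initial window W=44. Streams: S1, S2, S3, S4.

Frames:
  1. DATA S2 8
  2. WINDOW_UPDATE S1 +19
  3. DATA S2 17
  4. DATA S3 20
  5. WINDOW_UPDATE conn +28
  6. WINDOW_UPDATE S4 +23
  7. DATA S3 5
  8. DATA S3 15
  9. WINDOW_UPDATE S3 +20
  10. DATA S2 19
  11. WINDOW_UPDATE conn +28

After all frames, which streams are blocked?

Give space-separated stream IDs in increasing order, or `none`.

Answer: S2

Derivation:
Op 1: conn=36 S1=44 S2=36 S3=44 S4=44 blocked=[]
Op 2: conn=36 S1=63 S2=36 S3=44 S4=44 blocked=[]
Op 3: conn=19 S1=63 S2=19 S3=44 S4=44 blocked=[]
Op 4: conn=-1 S1=63 S2=19 S3=24 S4=44 blocked=[1, 2, 3, 4]
Op 5: conn=27 S1=63 S2=19 S3=24 S4=44 blocked=[]
Op 6: conn=27 S1=63 S2=19 S3=24 S4=67 blocked=[]
Op 7: conn=22 S1=63 S2=19 S3=19 S4=67 blocked=[]
Op 8: conn=7 S1=63 S2=19 S3=4 S4=67 blocked=[]
Op 9: conn=7 S1=63 S2=19 S3=24 S4=67 blocked=[]
Op 10: conn=-12 S1=63 S2=0 S3=24 S4=67 blocked=[1, 2, 3, 4]
Op 11: conn=16 S1=63 S2=0 S3=24 S4=67 blocked=[2]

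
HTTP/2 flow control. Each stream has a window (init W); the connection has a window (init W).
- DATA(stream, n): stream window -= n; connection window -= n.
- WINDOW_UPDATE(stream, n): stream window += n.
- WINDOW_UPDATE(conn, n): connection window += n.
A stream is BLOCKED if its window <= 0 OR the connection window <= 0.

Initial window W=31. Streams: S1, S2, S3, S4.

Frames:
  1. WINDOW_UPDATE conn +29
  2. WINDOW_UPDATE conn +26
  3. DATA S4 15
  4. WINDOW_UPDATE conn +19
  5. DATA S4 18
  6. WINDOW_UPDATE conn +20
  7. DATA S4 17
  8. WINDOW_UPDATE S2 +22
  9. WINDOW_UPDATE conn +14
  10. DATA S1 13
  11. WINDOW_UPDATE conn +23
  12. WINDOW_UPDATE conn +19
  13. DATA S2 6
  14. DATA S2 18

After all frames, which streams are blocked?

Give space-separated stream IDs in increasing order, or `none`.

Op 1: conn=60 S1=31 S2=31 S3=31 S4=31 blocked=[]
Op 2: conn=86 S1=31 S2=31 S3=31 S4=31 blocked=[]
Op 3: conn=71 S1=31 S2=31 S3=31 S4=16 blocked=[]
Op 4: conn=90 S1=31 S2=31 S3=31 S4=16 blocked=[]
Op 5: conn=72 S1=31 S2=31 S3=31 S4=-2 blocked=[4]
Op 6: conn=92 S1=31 S2=31 S3=31 S4=-2 blocked=[4]
Op 7: conn=75 S1=31 S2=31 S3=31 S4=-19 blocked=[4]
Op 8: conn=75 S1=31 S2=53 S3=31 S4=-19 blocked=[4]
Op 9: conn=89 S1=31 S2=53 S3=31 S4=-19 blocked=[4]
Op 10: conn=76 S1=18 S2=53 S3=31 S4=-19 blocked=[4]
Op 11: conn=99 S1=18 S2=53 S3=31 S4=-19 blocked=[4]
Op 12: conn=118 S1=18 S2=53 S3=31 S4=-19 blocked=[4]
Op 13: conn=112 S1=18 S2=47 S3=31 S4=-19 blocked=[4]
Op 14: conn=94 S1=18 S2=29 S3=31 S4=-19 blocked=[4]

Answer: S4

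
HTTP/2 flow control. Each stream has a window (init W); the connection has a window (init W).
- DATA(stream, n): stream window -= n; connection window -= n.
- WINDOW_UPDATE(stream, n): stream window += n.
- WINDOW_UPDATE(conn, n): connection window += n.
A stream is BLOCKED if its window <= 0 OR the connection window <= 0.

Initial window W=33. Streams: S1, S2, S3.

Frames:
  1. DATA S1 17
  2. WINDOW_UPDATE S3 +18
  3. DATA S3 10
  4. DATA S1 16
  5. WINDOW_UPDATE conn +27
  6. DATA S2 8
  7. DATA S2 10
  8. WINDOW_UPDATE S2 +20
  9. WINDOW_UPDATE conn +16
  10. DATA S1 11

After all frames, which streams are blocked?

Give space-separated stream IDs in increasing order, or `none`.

Answer: S1

Derivation:
Op 1: conn=16 S1=16 S2=33 S3=33 blocked=[]
Op 2: conn=16 S1=16 S2=33 S3=51 blocked=[]
Op 3: conn=6 S1=16 S2=33 S3=41 blocked=[]
Op 4: conn=-10 S1=0 S2=33 S3=41 blocked=[1, 2, 3]
Op 5: conn=17 S1=0 S2=33 S3=41 blocked=[1]
Op 6: conn=9 S1=0 S2=25 S3=41 blocked=[1]
Op 7: conn=-1 S1=0 S2=15 S3=41 blocked=[1, 2, 3]
Op 8: conn=-1 S1=0 S2=35 S3=41 blocked=[1, 2, 3]
Op 9: conn=15 S1=0 S2=35 S3=41 blocked=[1]
Op 10: conn=4 S1=-11 S2=35 S3=41 blocked=[1]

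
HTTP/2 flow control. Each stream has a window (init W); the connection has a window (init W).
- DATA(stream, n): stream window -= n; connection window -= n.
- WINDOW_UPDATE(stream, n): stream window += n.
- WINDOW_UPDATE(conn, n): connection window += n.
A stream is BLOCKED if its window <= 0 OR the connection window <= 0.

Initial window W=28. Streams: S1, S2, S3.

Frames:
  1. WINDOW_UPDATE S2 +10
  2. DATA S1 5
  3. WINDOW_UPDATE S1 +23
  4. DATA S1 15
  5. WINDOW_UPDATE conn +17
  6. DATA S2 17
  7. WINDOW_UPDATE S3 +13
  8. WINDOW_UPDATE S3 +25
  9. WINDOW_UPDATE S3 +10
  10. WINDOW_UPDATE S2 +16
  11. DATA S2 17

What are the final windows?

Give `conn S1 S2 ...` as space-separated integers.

Op 1: conn=28 S1=28 S2=38 S3=28 blocked=[]
Op 2: conn=23 S1=23 S2=38 S3=28 blocked=[]
Op 3: conn=23 S1=46 S2=38 S3=28 blocked=[]
Op 4: conn=8 S1=31 S2=38 S3=28 blocked=[]
Op 5: conn=25 S1=31 S2=38 S3=28 blocked=[]
Op 6: conn=8 S1=31 S2=21 S3=28 blocked=[]
Op 7: conn=8 S1=31 S2=21 S3=41 blocked=[]
Op 8: conn=8 S1=31 S2=21 S3=66 blocked=[]
Op 9: conn=8 S1=31 S2=21 S3=76 blocked=[]
Op 10: conn=8 S1=31 S2=37 S3=76 blocked=[]
Op 11: conn=-9 S1=31 S2=20 S3=76 blocked=[1, 2, 3]

Answer: -9 31 20 76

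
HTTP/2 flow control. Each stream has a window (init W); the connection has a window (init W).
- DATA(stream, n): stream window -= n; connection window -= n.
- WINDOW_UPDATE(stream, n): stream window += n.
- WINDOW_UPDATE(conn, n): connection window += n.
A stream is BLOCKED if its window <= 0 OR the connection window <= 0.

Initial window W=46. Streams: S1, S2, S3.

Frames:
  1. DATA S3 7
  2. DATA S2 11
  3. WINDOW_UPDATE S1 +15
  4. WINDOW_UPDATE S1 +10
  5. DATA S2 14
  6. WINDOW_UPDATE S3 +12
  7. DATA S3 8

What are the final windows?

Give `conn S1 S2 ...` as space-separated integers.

Answer: 6 71 21 43

Derivation:
Op 1: conn=39 S1=46 S2=46 S3=39 blocked=[]
Op 2: conn=28 S1=46 S2=35 S3=39 blocked=[]
Op 3: conn=28 S1=61 S2=35 S3=39 blocked=[]
Op 4: conn=28 S1=71 S2=35 S3=39 blocked=[]
Op 5: conn=14 S1=71 S2=21 S3=39 blocked=[]
Op 6: conn=14 S1=71 S2=21 S3=51 blocked=[]
Op 7: conn=6 S1=71 S2=21 S3=43 blocked=[]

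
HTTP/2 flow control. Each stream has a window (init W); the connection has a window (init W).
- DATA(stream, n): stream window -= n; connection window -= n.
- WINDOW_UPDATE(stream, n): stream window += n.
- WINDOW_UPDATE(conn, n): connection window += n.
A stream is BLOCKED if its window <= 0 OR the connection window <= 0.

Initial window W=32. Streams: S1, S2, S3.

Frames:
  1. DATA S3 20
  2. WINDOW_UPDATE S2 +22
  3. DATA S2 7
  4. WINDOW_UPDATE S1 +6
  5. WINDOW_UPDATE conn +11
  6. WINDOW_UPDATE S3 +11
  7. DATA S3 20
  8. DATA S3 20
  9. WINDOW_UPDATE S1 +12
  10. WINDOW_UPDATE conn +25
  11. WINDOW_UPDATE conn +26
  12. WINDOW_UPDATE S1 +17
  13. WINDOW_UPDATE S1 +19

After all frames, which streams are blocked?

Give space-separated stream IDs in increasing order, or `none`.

Answer: S3

Derivation:
Op 1: conn=12 S1=32 S2=32 S3=12 blocked=[]
Op 2: conn=12 S1=32 S2=54 S3=12 blocked=[]
Op 3: conn=5 S1=32 S2=47 S3=12 blocked=[]
Op 4: conn=5 S1=38 S2=47 S3=12 blocked=[]
Op 5: conn=16 S1=38 S2=47 S3=12 blocked=[]
Op 6: conn=16 S1=38 S2=47 S3=23 blocked=[]
Op 7: conn=-4 S1=38 S2=47 S3=3 blocked=[1, 2, 3]
Op 8: conn=-24 S1=38 S2=47 S3=-17 blocked=[1, 2, 3]
Op 9: conn=-24 S1=50 S2=47 S3=-17 blocked=[1, 2, 3]
Op 10: conn=1 S1=50 S2=47 S3=-17 blocked=[3]
Op 11: conn=27 S1=50 S2=47 S3=-17 blocked=[3]
Op 12: conn=27 S1=67 S2=47 S3=-17 blocked=[3]
Op 13: conn=27 S1=86 S2=47 S3=-17 blocked=[3]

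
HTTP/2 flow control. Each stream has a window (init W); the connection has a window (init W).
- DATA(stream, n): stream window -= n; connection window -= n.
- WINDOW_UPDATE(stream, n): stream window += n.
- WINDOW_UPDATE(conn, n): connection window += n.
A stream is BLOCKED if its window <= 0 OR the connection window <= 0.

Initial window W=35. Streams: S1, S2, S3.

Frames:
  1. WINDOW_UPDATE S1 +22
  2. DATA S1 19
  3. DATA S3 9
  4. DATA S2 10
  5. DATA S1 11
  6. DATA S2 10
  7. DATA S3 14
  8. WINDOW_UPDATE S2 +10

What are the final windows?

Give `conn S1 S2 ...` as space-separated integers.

Answer: -38 27 25 12

Derivation:
Op 1: conn=35 S1=57 S2=35 S3=35 blocked=[]
Op 2: conn=16 S1=38 S2=35 S3=35 blocked=[]
Op 3: conn=7 S1=38 S2=35 S3=26 blocked=[]
Op 4: conn=-3 S1=38 S2=25 S3=26 blocked=[1, 2, 3]
Op 5: conn=-14 S1=27 S2=25 S3=26 blocked=[1, 2, 3]
Op 6: conn=-24 S1=27 S2=15 S3=26 blocked=[1, 2, 3]
Op 7: conn=-38 S1=27 S2=15 S3=12 blocked=[1, 2, 3]
Op 8: conn=-38 S1=27 S2=25 S3=12 blocked=[1, 2, 3]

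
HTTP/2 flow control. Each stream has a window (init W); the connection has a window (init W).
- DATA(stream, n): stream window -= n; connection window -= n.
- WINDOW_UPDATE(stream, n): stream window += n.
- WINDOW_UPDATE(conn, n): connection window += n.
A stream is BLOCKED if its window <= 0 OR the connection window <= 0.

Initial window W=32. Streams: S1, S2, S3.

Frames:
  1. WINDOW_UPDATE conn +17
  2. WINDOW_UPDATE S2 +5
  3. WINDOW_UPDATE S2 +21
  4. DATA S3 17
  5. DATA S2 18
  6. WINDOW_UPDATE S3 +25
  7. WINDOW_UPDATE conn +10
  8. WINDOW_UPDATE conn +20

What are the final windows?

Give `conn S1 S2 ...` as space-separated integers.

Answer: 44 32 40 40

Derivation:
Op 1: conn=49 S1=32 S2=32 S3=32 blocked=[]
Op 2: conn=49 S1=32 S2=37 S3=32 blocked=[]
Op 3: conn=49 S1=32 S2=58 S3=32 blocked=[]
Op 4: conn=32 S1=32 S2=58 S3=15 blocked=[]
Op 5: conn=14 S1=32 S2=40 S3=15 blocked=[]
Op 6: conn=14 S1=32 S2=40 S3=40 blocked=[]
Op 7: conn=24 S1=32 S2=40 S3=40 blocked=[]
Op 8: conn=44 S1=32 S2=40 S3=40 blocked=[]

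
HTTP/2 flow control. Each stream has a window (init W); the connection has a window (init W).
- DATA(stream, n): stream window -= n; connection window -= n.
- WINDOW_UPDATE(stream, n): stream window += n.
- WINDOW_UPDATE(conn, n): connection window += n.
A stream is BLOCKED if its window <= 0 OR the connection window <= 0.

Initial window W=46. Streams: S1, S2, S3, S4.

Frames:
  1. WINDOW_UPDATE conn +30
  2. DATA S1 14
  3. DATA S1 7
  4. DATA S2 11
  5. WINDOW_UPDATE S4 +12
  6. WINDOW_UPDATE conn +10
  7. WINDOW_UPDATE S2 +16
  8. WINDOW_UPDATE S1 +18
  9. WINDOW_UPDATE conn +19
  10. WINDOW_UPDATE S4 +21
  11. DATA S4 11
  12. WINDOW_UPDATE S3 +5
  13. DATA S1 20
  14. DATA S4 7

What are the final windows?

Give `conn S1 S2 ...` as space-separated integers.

Answer: 35 23 51 51 61

Derivation:
Op 1: conn=76 S1=46 S2=46 S3=46 S4=46 blocked=[]
Op 2: conn=62 S1=32 S2=46 S3=46 S4=46 blocked=[]
Op 3: conn=55 S1=25 S2=46 S3=46 S4=46 blocked=[]
Op 4: conn=44 S1=25 S2=35 S3=46 S4=46 blocked=[]
Op 5: conn=44 S1=25 S2=35 S3=46 S4=58 blocked=[]
Op 6: conn=54 S1=25 S2=35 S3=46 S4=58 blocked=[]
Op 7: conn=54 S1=25 S2=51 S3=46 S4=58 blocked=[]
Op 8: conn=54 S1=43 S2=51 S3=46 S4=58 blocked=[]
Op 9: conn=73 S1=43 S2=51 S3=46 S4=58 blocked=[]
Op 10: conn=73 S1=43 S2=51 S3=46 S4=79 blocked=[]
Op 11: conn=62 S1=43 S2=51 S3=46 S4=68 blocked=[]
Op 12: conn=62 S1=43 S2=51 S3=51 S4=68 blocked=[]
Op 13: conn=42 S1=23 S2=51 S3=51 S4=68 blocked=[]
Op 14: conn=35 S1=23 S2=51 S3=51 S4=61 blocked=[]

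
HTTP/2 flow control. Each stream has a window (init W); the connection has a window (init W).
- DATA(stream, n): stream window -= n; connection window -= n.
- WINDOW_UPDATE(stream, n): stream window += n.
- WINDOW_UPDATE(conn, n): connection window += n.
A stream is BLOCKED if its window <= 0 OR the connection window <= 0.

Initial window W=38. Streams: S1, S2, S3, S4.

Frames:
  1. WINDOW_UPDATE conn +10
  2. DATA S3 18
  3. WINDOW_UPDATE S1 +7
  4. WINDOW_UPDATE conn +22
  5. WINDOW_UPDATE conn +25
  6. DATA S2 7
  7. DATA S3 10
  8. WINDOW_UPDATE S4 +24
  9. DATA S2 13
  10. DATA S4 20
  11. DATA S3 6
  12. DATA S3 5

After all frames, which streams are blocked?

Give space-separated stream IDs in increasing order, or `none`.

Answer: S3

Derivation:
Op 1: conn=48 S1=38 S2=38 S3=38 S4=38 blocked=[]
Op 2: conn=30 S1=38 S2=38 S3=20 S4=38 blocked=[]
Op 3: conn=30 S1=45 S2=38 S3=20 S4=38 blocked=[]
Op 4: conn=52 S1=45 S2=38 S3=20 S4=38 blocked=[]
Op 5: conn=77 S1=45 S2=38 S3=20 S4=38 blocked=[]
Op 6: conn=70 S1=45 S2=31 S3=20 S4=38 blocked=[]
Op 7: conn=60 S1=45 S2=31 S3=10 S4=38 blocked=[]
Op 8: conn=60 S1=45 S2=31 S3=10 S4=62 blocked=[]
Op 9: conn=47 S1=45 S2=18 S3=10 S4=62 blocked=[]
Op 10: conn=27 S1=45 S2=18 S3=10 S4=42 blocked=[]
Op 11: conn=21 S1=45 S2=18 S3=4 S4=42 blocked=[]
Op 12: conn=16 S1=45 S2=18 S3=-1 S4=42 blocked=[3]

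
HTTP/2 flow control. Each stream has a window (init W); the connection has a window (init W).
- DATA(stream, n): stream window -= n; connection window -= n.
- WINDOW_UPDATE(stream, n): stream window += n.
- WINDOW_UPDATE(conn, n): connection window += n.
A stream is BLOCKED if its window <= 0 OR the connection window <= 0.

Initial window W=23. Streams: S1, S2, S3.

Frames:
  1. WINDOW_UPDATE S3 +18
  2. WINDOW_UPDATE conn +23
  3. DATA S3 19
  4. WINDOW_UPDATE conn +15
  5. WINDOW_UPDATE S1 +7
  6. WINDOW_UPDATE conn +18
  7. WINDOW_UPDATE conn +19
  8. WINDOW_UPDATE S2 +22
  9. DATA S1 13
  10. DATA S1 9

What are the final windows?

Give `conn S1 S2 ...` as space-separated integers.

Op 1: conn=23 S1=23 S2=23 S3=41 blocked=[]
Op 2: conn=46 S1=23 S2=23 S3=41 blocked=[]
Op 3: conn=27 S1=23 S2=23 S3=22 blocked=[]
Op 4: conn=42 S1=23 S2=23 S3=22 blocked=[]
Op 5: conn=42 S1=30 S2=23 S3=22 blocked=[]
Op 6: conn=60 S1=30 S2=23 S3=22 blocked=[]
Op 7: conn=79 S1=30 S2=23 S3=22 blocked=[]
Op 8: conn=79 S1=30 S2=45 S3=22 blocked=[]
Op 9: conn=66 S1=17 S2=45 S3=22 blocked=[]
Op 10: conn=57 S1=8 S2=45 S3=22 blocked=[]

Answer: 57 8 45 22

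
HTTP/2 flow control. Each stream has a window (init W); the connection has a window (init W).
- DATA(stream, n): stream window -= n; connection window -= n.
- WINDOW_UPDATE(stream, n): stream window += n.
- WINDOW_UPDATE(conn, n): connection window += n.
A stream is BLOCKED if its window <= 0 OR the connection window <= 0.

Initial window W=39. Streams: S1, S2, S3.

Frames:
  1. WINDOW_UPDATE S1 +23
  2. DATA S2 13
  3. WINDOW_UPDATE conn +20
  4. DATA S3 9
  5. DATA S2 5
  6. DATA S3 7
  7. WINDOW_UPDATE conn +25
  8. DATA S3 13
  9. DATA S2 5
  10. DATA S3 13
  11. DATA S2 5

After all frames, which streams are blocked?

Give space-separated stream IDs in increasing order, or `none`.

Answer: S3

Derivation:
Op 1: conn=39 S1=62 S2=39 S3=39 blocked=[]
Op 2: conn=26 S1=62 S2=26 S3=39 blocked=[]
Op 3: conn=46 S1=62 S2=26 S3=39 blocked=[]
Op 4: conn=37 S1=62 S2=26 S3=30 blocked=[]
Op 5: conn=32 S1=62 S2=21 S3=30 blocked=[]
Op 6: conn=25 S1=62 S2=21 S3=23 blocked=[]
Op 7: conn=50 S1=62 S2=21 S3=23 blocked=[]
Op 8: conn=37 S1=62 S2=21 S3=10 blocked=[]
Op 9: conn=32 S1=62 S2=16 S3=10 blocked=[]
Op 10: conn=19 S1=62 S2=16 S3=-3 blocked=[3]
Op 11: conn=14 S1=62 S2=11 S3=-3 blocked=[3]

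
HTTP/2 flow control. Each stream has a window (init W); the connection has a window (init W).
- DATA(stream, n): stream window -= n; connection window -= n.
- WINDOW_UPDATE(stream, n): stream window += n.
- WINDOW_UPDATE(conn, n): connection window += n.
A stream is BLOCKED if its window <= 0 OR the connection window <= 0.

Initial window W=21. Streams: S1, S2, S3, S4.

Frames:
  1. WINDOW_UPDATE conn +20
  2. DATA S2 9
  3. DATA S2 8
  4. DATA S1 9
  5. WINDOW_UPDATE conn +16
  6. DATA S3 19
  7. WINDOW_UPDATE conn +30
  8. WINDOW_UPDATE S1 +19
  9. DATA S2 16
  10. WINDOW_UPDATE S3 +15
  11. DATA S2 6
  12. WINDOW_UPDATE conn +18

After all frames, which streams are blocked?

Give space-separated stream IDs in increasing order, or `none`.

Answer: S2

Derivation:
Op 1: conn=41 S1=21 S2=21 S3=21 S4=21 blocked=[]
Op 2: conn=32 S1=21 S2=12 S3=21 S4=21 blocked=[]
Op 3: conn=24 S1=21 S2=4 S3=21 S4=21 blocked=[]
Op 4: conn=15 S1=12 S2=4 S3=21 S4=21 blocked=[]
Op 5: conn=31 S1=12 S2=4 S3=21 S4=21 blocked=[]
Op 6: conn=12 S1=12 S2=4 S3=2 S4=21 blocked=[]
Op 7: conn=42 S1=12 S2=4 S3=2 S4=21 blocked=[]
Op 8: conn=42 S1=31 S2=4 S3=2 S4=21 blocked=[]
Op 9: conn=26 S1=31 S2=-12 S3=2 S4=21 blocked=[2]
Op 10: conn=26 S1=31 S2=-12 S3=17 S4=21 blocked=[2]
Op 11: conn=20 S1=31 S2=-18 S3=17 S4=21 blocked=[2]
Op 12: conn=38 S1=31 S2=-18 S3=17 S4=21 blocked=[2]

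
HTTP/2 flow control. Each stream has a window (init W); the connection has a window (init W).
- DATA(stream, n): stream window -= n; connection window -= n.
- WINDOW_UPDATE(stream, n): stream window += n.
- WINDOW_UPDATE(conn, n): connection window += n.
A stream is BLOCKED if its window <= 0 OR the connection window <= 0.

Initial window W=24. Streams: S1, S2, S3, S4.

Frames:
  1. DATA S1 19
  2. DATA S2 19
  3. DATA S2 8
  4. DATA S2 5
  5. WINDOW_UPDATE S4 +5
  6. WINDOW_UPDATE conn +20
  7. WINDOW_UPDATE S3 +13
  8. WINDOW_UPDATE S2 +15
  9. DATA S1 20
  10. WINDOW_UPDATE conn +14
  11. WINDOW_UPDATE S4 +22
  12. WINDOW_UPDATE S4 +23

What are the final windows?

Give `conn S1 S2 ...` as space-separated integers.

Op 1: conn=5 S1=5 S2=24 S3=24 S4=24 blocked=[]
Op 2: conn=-14 S1=5 S2=5 S3=24 S4=24 blocked=[1, 2, 3, 4]
Op 3: conn=-22 S1=5 S2=-3 S3=24 S4=24 blocked=[1, 2, 3, 4]
Op 4: conn=-27 S1=5 S2=-8 S3=24 S4=24 blocked=[1, 2, 3, 4]
Op 5: conn=-27 S1=5 S2=-8 S3=24 S4=29 blocked=[1, 2, 3, 4]
Op 6: conn=-7 S1=5 S2=-8 S3=24 S4=29 blocked=[1, 2, 3, 4]
Op 7: conn=-7 S1=5 S2=-8 S3=37 S4=29 blocked=[1, 2, 3, 4]
Op 8: conn=-7 S1=5 S2=7 S3=37 S4=29 blocked=[1, 2, 3, 4]
Op 9: conn=-27 S1=-15 S2=7 S3=37 S4=29 blocked=[1, 2, 3, 4]
Op 10: conn=-13 S1=-15 S2=7 S3=37 S4=29 blocked=[1, 2, 3, 4]
Op 11: conn=-13 S1=-15 S2=7 S3=37 S4=51 blocked=[1, 2, 3, 4]
Op 12: conn=-13 S1=-15 S2=7 S3=37 S4=74 blocked=[1, 2, 3, 4]

Answer: -13 -15 7 37 74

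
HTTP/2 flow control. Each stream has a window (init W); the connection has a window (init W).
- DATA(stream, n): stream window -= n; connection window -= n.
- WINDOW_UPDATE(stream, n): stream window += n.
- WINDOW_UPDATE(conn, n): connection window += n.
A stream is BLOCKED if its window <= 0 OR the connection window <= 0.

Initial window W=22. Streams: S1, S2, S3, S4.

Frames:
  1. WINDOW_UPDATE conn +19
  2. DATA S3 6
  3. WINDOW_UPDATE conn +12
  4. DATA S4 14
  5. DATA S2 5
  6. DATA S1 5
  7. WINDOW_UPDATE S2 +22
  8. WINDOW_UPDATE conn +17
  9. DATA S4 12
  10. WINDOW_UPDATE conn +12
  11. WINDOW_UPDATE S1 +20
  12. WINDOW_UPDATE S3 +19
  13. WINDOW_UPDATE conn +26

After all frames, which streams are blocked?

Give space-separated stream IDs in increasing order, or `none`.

Answer: S4

Derivation:
Op 1: conn=41 S1=22 S2=22 S3=22 S4=22 blocked=[]
Op 2: conn=35 S1=22 S2=22 S3=16 S4=22 blocked=[]
Op 3: conn=47 S1=22 S2=22 S3=16 S4=22 blocked=[]
Op 4: conn=33 S1=22 S2=22 S3=16 S4=8 blocked=[]
Op 5: conn=28 S1=22 S2=17 S3=16 S4=8 blocked=[]
Op 6: conn=23 S1=17 S2=17 S3=16 S4=8 blocked=[]
Op 7: conn=23 S1=17 S2=39 S3=16 S4=8 blocked=[]
Op 8: conn=40 S1=17 S2=39 S3=16 S4=8 blocked=[]
Op 9: conn=28 S1=17 S2=39 S3=16 S4=-4 blocked=[4]
Op 10: conn=40 S1=17 S2=39 S3=16 S4=-4 blocked=[4]
Op 11: conn=40 S1=37 S2=39 S3=16 S4=-4 blocked=[4]
Op 12: conn=40 S1=37 S2=39 S3=35 S4=-4 blocked=[4]
Op 13: conn=66 S1=37 S2=39 S3=35 S4=-4 blocked=[4]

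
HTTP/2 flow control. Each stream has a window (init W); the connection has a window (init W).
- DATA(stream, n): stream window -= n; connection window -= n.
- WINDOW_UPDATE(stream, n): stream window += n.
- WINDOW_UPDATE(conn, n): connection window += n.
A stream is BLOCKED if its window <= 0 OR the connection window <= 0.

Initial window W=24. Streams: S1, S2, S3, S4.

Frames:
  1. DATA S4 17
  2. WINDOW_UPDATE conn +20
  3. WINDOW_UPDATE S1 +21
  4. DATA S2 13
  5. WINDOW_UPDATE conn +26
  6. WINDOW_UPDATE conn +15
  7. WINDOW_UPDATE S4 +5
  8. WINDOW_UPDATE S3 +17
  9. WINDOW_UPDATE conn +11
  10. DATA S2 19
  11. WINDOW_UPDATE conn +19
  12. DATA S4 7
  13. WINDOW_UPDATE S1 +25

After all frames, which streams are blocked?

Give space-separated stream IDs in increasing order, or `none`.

Answer: S2

Derivation:
Op 1: conn=7 S1=24 S2=24 S3=24 S4=7 blocked=[]
Op 2: conn=27 S1=24 S2=24 S3=24 S4=7 blocked=[]
Op 3: conn=27 S1=45 S2=24 S3=24 S4=7 blocked=[]
Op 4: conn=14 S1=45 S2=11 S3=24 S4=7 blocked=[]
Op 5: conn=40 S1=45 S2=11 S3=24 S4=7 blocked=[]
Op 6: conn=55 S1=45 S2=11 S3=24 S4=7 blocked=[]
Op 7: conn=55 S1=45 S2=11 S3=24 S4=12 blocked=[]
Op 8: conn=55 S1=45 S2=11 S3=41 S4=12 blocked=[]
Op 9: conn=66 S1=45 S2=11 S3=41 S4=12 blocked=[]
Op 10: conn=47 S1=45 S2=-8 S3=41 S4=12 blocked=[2]
Op 11: conn=66 S1=45 S2=-8 S3=41 S4=12 blocked=[2]
Op 12: conn=59 S1=45 S2=-8 S3=41 S4=5 blocked=[2]
Op 13: conn=59 S1=70 S2=-8 S3=41 S4=5 blocked=[2]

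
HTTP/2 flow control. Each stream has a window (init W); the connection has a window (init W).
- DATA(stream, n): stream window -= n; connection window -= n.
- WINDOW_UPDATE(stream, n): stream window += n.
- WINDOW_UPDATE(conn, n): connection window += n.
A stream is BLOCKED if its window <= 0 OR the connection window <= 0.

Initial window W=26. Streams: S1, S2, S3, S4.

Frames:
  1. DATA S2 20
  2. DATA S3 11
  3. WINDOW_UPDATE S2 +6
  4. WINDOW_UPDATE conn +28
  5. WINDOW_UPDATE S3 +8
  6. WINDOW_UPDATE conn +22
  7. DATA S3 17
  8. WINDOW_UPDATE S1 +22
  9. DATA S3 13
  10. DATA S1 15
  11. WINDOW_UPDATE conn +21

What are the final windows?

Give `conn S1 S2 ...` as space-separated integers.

Op 1: conn=6 S1=26 S2=6 S3=26 S4=26 blocked=[]
Op 2: conn=-5 S1=26 S2=6 S3=15 S4=26 blocked=[1, 2, 3, 4]
Op 3: conn=-5 S1=26 S2=12 S3=15 S4=26 blocked=[1, 2, 3, 4]
Op 4: conn=23 S1=26 S2=12 S3=15 S4=26 blocked=[]
Op 5: conn=23 S1=26 S2=12 S3=23 S4=26 blocked=[]
Op 6: conn=45 S1=26 S2=12 S3=23 S4=26 blocked=[]
Op 7: conn=28 S1=26 S2=12 S3=6 S4=26 blocked=[]
Op 8: conn=28 S1=48 S2=12 S3=6 S4=26 blocked=[]
Op 9: conn=15 S1=48 S2=12 S3=-7 S4=26 blocked=[3]
Op 10: conn=0 S1=33 S2=12 S3=-7 S4=26 blocked=[1, 2, 3, 4]
Op 11: conn=21 S1=33 S2=12 S3=-7 S4=26 blocked=[3]

Answer: 21 33 12 -7 26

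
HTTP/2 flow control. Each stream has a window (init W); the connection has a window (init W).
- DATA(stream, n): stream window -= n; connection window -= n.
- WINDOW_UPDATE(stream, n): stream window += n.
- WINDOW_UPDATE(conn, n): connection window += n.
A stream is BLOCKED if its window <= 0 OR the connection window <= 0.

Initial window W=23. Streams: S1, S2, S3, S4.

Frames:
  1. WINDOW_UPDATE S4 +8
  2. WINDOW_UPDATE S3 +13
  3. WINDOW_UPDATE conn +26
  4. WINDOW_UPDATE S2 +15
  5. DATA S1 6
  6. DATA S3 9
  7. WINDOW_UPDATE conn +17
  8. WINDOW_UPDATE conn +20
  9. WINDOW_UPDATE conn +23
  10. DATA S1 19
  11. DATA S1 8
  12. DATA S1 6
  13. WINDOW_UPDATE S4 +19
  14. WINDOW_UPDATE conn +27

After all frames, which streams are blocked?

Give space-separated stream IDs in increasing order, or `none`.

Answer: S1

Derivation:
Op 1: conn=23 S1=23 S2=23 S3=23 S4=31 blocked=[]
Op 2: conn=23 S1=23 S2=23 S3=36 S4=31 blocked=[]
Op 3: conn=49 S1=23 S2=23 S3=36 S4=31 blocked=[]
Op 4: conn=49 S1=23 S2=38 S3=36 S4=31 blocked=[]
Op 5: conn=43 S1=17 S2=38 S3=36 S4=31 blocked=[]
Op 6: conn=34 S1=17 S2=38 S3=27 S4=31 blocked=[]
Op 7: conn=51 S1=17 S2=38 S3=27 S4=31 blocked=[]
Op 8: conn=71 S1=17 S2=38 S3=27 S4=31 blocked=[]
Op 9: conn=94 S1=17 S2=38 S3=27 S4=31 blocked=[]
Op 10: conn=75 S1=-2 S2=38 S3=27 S4=31 blocked=[1]
Op 11: conn=67 S1=-10 S2=38 S3=27 S4=31 blocked=[1]
Op 12: conn=61 S1=-16 S2=38 S3=27 S4=31 blocked=[1]
Op 13: conn=61 S1=-16 S2=38 S3=27 S4=50 blocked=[1]
Op 14: conn=88 S1=-16 S2=38 S3=27 S4=50 blocked=[1]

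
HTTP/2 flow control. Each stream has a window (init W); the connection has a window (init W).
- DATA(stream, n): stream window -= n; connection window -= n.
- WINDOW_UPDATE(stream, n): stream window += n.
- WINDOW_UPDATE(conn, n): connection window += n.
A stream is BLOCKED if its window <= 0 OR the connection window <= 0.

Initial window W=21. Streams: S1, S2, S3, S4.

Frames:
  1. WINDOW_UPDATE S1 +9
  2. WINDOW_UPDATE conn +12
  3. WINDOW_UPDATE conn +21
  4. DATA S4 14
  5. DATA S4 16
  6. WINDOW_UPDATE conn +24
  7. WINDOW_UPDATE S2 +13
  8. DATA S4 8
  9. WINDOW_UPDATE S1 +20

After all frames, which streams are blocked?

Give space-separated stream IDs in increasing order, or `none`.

Answer: S4

Derivation:
Op 1: conn=21 S1=30 S2=21 S3=21 S4=21 blocked=[]
Op 2: conn=33 S1=30 S2=21 S3=21 S4=21 blocked=[]
Op 3: conn=54 S1=30 S2=21 S3=21 S4=21 blocked=[]
Op 4: conn=40 S1=30 S2=21 S3=21 S4=7 blocked=[]
Op 5: conn=24 S1=30 S2=21 S3=21 S4=-9 blocked=[4]
Op 6: conn=48 S1=30 S2=21 S3=21 S4=-9 blocked=[4]
Op 7: conn=48 S1=30 S2=34 S3=21 S4=-9 blocked=[4]
Op 8: conn=40 S1=30 S2=34 S3=21 S4=-17 blocked=[4]
Op 9: conn=40 S1=50 S2=34 S3=21 S4=-17 blocked=[4]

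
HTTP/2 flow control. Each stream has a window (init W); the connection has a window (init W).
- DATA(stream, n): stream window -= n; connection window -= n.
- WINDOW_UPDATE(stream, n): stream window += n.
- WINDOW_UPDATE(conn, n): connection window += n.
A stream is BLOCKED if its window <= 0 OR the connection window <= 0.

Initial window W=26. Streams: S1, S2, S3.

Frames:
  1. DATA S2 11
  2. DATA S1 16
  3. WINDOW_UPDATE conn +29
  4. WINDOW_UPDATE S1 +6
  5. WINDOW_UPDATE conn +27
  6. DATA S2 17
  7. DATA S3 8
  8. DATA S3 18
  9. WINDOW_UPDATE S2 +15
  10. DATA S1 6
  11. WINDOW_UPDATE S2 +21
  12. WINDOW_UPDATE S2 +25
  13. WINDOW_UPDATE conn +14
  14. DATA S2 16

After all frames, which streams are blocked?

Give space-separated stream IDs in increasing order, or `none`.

Op 1: conn=15 S1=26 S2=15 S3=26 blocked=[]
Op 2: conn=-1 S1=10 S2=15 S3=26 blocked=[1, 2, 3]
Op 3: conn=28 S1=10 S2=15 S3=26 blocked=[]
Op 4: conn=28 S1=16 S2=15 S3=26 blocked=[]
Op 5: conn=55 S1=16 S2=15 S3=26 blocked=[]
Op 6: conn=38 S1=16 S2=-2 S3=26 blocked=[2]
Op 7: conn=30 S1=16 S2=-2 S3=18 blocked=[2]
Op 8: conn=12 S1=16 S2=-2 S3=0 blocked=[2, 3]
Op 9: conn=12 S1=16 S2=13 S3=0 blocked=[3]
Op 10: conn=6 S1=10 S2=13 S3=0 blocked=[3]
Op 11: conn=6 S1=10 S2=34 S3=0 blocked=[3]
Op 12: conn=6 S1=10 S2=59 S3=0 blocked=[3]
Op 13: conn=20 S1=10 S2=59 S3=0 blocked=[3]
Op 14: conn=4 S1=10 S2=43 S3=0 blocked=[3]

Answer: S3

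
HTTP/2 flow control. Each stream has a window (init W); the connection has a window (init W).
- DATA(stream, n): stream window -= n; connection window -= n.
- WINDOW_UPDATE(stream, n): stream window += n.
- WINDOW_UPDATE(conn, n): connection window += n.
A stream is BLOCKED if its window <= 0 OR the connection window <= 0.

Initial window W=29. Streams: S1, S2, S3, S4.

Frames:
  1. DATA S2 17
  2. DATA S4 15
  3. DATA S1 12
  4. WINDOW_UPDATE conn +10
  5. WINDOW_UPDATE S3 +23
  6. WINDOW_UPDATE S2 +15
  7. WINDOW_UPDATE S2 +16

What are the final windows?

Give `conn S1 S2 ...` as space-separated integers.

Op 1: conn=12 S1=29 S2=12 S3=29 S4=29 blocked=[]
Op 2: conn=-3 S1=29 S2=12 S3=29 S4=14 blocked=[1, 2, 3, 4]
Op 3: conn=-15 S1=17 S2=12 S3=29 S4=14 blocked=[1, 2, 3, 4]
Op 4: conn=-5 S1=17 S2=12 S3=29 S4=14 blocked=[1, 2, 3, 4]
Op 5: conn=-5 S1=17 S2=12 S3=52 S4=14 blocked=[1, 2, 3, 4]
Op 6: conn=-5 S1=17 S2=27 S3=52 S4=14 blocked=[1, 2, 3, 4]
Op 7: conn=-5 S1=17 S2=43 S3=52 S4=14 blocked=[1, 2, 3, 4]

Answer: -5 17 43 52 14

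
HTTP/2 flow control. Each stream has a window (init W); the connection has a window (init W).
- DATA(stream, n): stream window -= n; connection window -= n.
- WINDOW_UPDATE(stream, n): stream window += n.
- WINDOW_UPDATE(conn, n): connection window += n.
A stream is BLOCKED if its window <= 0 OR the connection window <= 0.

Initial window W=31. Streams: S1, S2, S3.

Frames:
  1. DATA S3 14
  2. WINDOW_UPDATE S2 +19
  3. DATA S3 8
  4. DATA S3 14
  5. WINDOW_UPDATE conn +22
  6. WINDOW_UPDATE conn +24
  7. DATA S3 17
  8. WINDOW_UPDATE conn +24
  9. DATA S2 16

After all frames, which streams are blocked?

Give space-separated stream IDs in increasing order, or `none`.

Answer: S3

Derivation:
Op 1: conn=17 S1=31 S2=31 S3=17 blocked=[]
Op 2: conn=17 S1=31 S2=50 S3=17 blocked=[]
Op 3: conn=9 S1=31 S2=50 S3=9 blocked=[]
Op 4: conn=-5 S1=31 S2=50 S3=-5 blocked=[1, 2, 3]
Op 5: conn=17 S1=31 S2=50 S3=-5 blocked=[3]
Op 6: conn=41 S1=31 S2=50 S3=-5 blocked=[3]
Op 7: conn=24 S1=31 S2=50 S3=-22 blocked=[3]
Op 8: conn=48 S1=31 S2=50 S3=-22 blocked=[3]
Op 9: conn=32 S1=31 S2=34 S3=-22 blocked=[3]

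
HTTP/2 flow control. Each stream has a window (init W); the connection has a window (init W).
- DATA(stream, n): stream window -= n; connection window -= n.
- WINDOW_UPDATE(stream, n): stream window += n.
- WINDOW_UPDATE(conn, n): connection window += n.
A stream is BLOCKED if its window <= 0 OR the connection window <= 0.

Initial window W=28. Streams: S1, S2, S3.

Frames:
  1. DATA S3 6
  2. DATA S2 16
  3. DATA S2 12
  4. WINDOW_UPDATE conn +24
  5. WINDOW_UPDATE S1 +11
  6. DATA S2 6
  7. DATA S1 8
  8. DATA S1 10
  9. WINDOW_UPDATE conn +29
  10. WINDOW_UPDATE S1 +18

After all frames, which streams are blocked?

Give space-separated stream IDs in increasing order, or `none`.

Answer: S2

Derivation:
Op 1: conn=22 S1=28 S2=28 S3=22 blocked=[]
Op 2: conn=6 S1=28 S2=12 S3=22 blocked=[]
Op 3: conn=-6 S1=28 S2=0 S3=22 blocked=[1, 2, 3]
Op 4: conn=18 S1=28 S2=0 S3=22 blocked=[2]
Op 5: conn=18 S1=39 S2=0 S3=22 blocked=[2]
Op 6: conn=12 S1=39 S2=-6 S3=22 blocked=[2]
Op 7: conn=4 S1=31 S2=-6 S3=22 blocked=[2]
Op 8: conn=-6 S1=21 S2=-6 S3=22 blocked=[1, 2, 3]
Op 9: conn=23 S1=21 S2=-6 S3=22 blocked=[2]
Op 10: conn=23 S1=39 S2=-6 S3=22 blocked=[2]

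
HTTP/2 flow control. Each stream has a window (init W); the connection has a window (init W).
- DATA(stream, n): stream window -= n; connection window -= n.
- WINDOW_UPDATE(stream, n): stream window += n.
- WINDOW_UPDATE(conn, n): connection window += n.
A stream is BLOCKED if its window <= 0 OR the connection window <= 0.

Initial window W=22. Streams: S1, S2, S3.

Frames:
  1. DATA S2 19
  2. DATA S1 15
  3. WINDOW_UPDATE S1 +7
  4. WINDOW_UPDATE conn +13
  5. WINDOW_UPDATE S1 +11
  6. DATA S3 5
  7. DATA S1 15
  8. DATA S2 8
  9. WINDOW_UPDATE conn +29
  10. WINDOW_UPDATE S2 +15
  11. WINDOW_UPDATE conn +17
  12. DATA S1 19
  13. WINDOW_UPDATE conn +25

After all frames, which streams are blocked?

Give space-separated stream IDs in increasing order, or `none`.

Op 1: conn=3 S1=22 S2=3 S3=22 blocked=[]
Op 2: conn=-12 S1=7 S2=3 S3=22 blocked=[1, 2, 3]
Op 3: conn=-12 S1=14 S2=3 S3=22 blocked=[1, 2, 3]
Op 4: conn=1 S1=14 S2=3 S3=22 blocked=[]
Op 5: conn=1 S1=25 S2=3 S3=22 blocked=[]
Op 6: conn=-4 S1=25 S2=3 S3=17 blocked=[1, 2, 3]
Op 7: conn=-19 S1=10 S2=3 S3=17 blocked=[1, 2, 3]
Op 8: conn=-27 S1=10 S2=-5 S3=17 blocked=[1, 2, 3]
Op 9: conn=2 S1=10 S2=-5 S3=17 blocked=[2]
Op 10: conn=2 S1=10 S2=10 S3=17 blocked=[]
Op 11: conn=19 S1=10 S2=10 S3=17 blocked=[]
Op 12: conn=0 S1=-9 S2=10 S3=17 blocked=[1, 2, 3]
Op 13: conn=25 S1=-9 S2=10 S3=17 blocked=[1]

Answer: S1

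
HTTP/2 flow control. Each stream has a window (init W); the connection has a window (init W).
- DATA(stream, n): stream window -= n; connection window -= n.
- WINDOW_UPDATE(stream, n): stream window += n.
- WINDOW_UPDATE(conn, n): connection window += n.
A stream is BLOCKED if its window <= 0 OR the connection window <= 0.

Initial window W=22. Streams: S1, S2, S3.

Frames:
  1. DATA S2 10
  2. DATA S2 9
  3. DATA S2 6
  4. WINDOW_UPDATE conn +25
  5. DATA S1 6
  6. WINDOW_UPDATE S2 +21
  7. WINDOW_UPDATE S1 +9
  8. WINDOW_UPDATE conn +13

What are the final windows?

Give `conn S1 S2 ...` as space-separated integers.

Answer: 29 25 18 22

Derivation:
Op 1: conn=12 S1=22 S2=12 S3=22 blocked=[]
Op 2: conn=3 S1=22 S2=3 S3=22 blocked=[]
Op 3: conn=-3 S1=22 S2=-3 S3=22 blocked=[1, 2, 3]
Op 4: conn=22 S1=22 S2=-3 S3=22 blocked=[2]
Op 5: conn=16 S1=16 S2=-3 S3=22 blocked=[2]
Op 6: conn=16 S1=16 S2=18 S3=22 blocked=[]
Op 7: conn=16 S1=25 S2=18 S3=22 blocked=[]
Op 8: conn=29 S1=25 S2=18 S3=22 blocked=[]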